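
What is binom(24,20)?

C(24,20) = C(24,4) by symmetry.
C(24,4) = (24·23·22·21) / 4! = 255024 / 24 = 10626.

10626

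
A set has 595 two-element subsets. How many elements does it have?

35

n(n−1)/2 = 595 ⇒ n(n−1) = 1190. Since 35·34 = 1190, n = 35.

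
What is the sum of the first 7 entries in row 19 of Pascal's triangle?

43796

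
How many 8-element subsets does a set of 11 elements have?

165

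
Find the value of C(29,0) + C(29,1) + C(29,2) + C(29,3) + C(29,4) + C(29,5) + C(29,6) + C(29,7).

1 + 29 + 406 + 3654 + 23751 + 118755 + 475020 + 1560780 = 2182396.

2182396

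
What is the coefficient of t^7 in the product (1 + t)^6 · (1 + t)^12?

Coefficient of t^7 = Σ_{j} C(6,j)·C(12,7-j) for j from 0 to 6.
= 792 + 5544 + 11880 + 9900 + 3300 + 396 + 12 = 31824.

31824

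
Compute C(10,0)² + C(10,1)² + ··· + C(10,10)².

184756

By Vandermonde's identity, Σ C(10,i)² = C(20,10) = 184756.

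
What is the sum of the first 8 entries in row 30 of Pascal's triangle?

2804012

1 + 30 + 435 + 4060 + 27405 + 142506 + 593775 + 2035800 = 2804012.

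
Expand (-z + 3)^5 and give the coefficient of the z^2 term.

The general term is C(5,j)·(-z)^j·(3)^(5-j); the z^2 term has j = 2.
C(5,2) = 10.
Coefficient = C(5,2) · 3^3 = 10 · 27 = 270.

270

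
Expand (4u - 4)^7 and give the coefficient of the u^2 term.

-344064

The general term is C(7,j)·(4u)^j·(-4)^(7-j); the u^2 term has j = 2.
C(7,2) = 21.
Coefficient = C(7,2) · 4^2 · (-4)^5 = 21 · 16 · (-1024) = -344064.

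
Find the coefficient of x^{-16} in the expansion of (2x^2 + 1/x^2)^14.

General term: C(14,j)·(2x^2)^j·(1/x^2)^(14-j), with x-exponent 2j − 2(14−j) = 4j − 28.
Set 4j − 28 = -16: j = 3.
C(14,3) = 364; 2^3 = 8; 1^11 = 1.
Coefficient = 364 · 8 · 1 = 2912.

2912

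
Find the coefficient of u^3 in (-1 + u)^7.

35

The general term is C(7,j)·(-1)^j·(u)^(7-j); the u^3 term has j = 4.
C(7,4) = 35.
Coefficient = C(7,4) = 35.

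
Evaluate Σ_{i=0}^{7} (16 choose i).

1 + 16 + 120 + 560 + 1820 + 4368 + 8008 + 11440 = 26333.

26333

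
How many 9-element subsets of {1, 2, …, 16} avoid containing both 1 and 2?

All 9-subsets: C(16,9) = 11440. Those containing both fixed elements: C(14,7) = 3432.
11440 − 3432 = 8008.

8008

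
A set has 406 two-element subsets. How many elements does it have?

n(n−1)/2 = 406 ⇒ n(n−1) = 812. Since 29·28 = 812, n = 29.

29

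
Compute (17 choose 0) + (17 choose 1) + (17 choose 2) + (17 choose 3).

1 + 17 + 136 + 680 = 834.

834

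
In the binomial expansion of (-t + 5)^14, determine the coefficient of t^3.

-17773437500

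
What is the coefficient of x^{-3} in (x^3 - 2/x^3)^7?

General term: C(7,j)·(x^3)^j·(-2/x^3)^(7-j), with x-exponent 3j − 3(7−j) = 6j − 21.
Set 6j − 21 = -3: j = 3.
C(7,3) = 35; 1^3 = 1; (-2)^4 = 16.
Coefficient = 35 · 1 · 16 = 560.

560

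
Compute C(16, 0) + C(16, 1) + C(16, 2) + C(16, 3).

1 + 16 + 120 + 560 = 697.

697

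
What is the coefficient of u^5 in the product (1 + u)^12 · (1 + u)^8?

15504

(1 + u)^12(1 + u)^8 = (1 + u)^20, so the coefficient of u^5 is C(20,5)·1^5 = 15504·1 = 15504.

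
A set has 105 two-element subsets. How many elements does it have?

15

n(n−1)/2 = 105 ⇒ n(n−1) = 210. Since 15·14 = 210, n = 15.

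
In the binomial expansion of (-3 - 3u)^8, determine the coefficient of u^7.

52488

The general term is C(8,j)·(-3)^j·(-3u)^(8-j); the u^7 term has j = 1.
C(8,1) = 8.
Coefficient = C(8,1) · (-3)^1 · (-3)^7 = 8 · (-3) · (-2187) = 52488.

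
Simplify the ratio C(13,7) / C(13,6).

1

C(n,k+1)/C(n,k) = (n−k)/(k+1) = (13−6)/(6+1) = 7/7 = 1.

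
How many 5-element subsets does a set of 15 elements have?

3003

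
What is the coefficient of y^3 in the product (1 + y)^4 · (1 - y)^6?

8

Coefficient of y^3 = Σ_{j} C(4,j)·1^j·C(6,3-j)·(-1)^(3-j) for j from 0 to 3.
= (-20) + 60 + (-36) + 4 = 8.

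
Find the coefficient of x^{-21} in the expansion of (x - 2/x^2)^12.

-24576

General term: C(12,j)·(x)^j·(-2/x^2)^(12-j), with x-exponent 1j − 2(12−j) = 3j − 24.
Set 3j − 24 = -21: j = 1.
C(12,1) = 12; 1^1 = 1; (-2)^11 = -2048.
Coefficient = 12 · 1 · (-2048) = -24576.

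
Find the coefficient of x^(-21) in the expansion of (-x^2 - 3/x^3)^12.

4330260

General term: C(12,j)·(-x^2)^j·(-3/x^3)^(12-j), with x-exponent 2j − 3(12−j) = 5j − 36.
Set 5j − 36 = -21: j = 3.
C(12,3) = 220; (-1)^3 = -1; (-3)^9 = -19683.
Coefficient = 220 · (-1) · (-19683) = 4330260.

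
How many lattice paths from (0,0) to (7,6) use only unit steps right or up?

Each path is a sequence of 13 steps with 7 rights: C(13,7) = 1716.

1716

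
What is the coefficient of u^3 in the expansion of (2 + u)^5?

The general term is C(5,j)·(2)^j·(u)^(5-j); the u^3 term has j = 2.
C(5,2) = 10.
Coefficient = C(5,2) · 2^2 = 10 · 4 = 40.

40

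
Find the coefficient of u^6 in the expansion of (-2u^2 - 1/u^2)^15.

General term: C(15,j)·(-2u^2)^j·(-1/u^2)^(15-j), with u-exponent 2j − 2(15−j) = 4j − 30.
Set 4j − 30 = 6: j = 9.
C(15,9) = 5005; (-2)^9 = -512; (-1)^6 = 1.
Coefficient = 5005 · (-512) · 1 = -2562560.

-2562560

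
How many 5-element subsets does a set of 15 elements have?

3003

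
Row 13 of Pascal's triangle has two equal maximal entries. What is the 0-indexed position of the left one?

6

For odd n = 13, C(13,r) peaks at r = (n−1)/2 and (n+1)/2; the lower is 6.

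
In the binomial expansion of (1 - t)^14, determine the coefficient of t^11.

The general term is C(14,j)·(1)^j·(-t)^(14-j); the t^11 term has j = 3.
C(14,3) = 364.
Coefficient = C(14,3) · (-1)^11 = 364 · (-1) = -364.

-364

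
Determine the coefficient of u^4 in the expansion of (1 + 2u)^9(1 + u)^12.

24039

Coefficient of u^4 = Σ_{j} C(9,j)·2^j·C(12,4-j)·1^(4-j) for j from 0 to 4.
= 495 + 3960 + 9504 + 8064 + 2016 = 24039.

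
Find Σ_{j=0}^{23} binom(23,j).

Setting x = 1 in (1+x)^23 gives Σ C(23,j) = 2^23 = 8388608.

8388608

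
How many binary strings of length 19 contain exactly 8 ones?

Choose the 8 positions: C(19,8) = 75582.

75582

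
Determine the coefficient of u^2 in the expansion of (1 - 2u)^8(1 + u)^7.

21

Coefficient of u^2 = Σ_{j} C(8,j)·(-2)^j·C(7,2-j)·1^(2-j) for j from 0 to 2.
= 21 + (-112) + 112 = 21.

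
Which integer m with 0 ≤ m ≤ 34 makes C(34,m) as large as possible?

17

C(34,m) is maximized at m = 34/2 = 17.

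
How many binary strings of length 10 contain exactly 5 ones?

252

Choose the 5 positions: C(10,5) = 252.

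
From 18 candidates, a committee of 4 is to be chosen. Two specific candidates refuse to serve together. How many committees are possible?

2940

All 4-subsets: C(18,4) = 3060. Those containing both fixed elements: C(16,2) = 120.
3060 − 120 = 2940.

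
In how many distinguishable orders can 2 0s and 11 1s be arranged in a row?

78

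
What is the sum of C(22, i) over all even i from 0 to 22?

Half of (1+1)^22 + (1−1)^22 gives the even-index sum: 2^21 = 2097152.

2097152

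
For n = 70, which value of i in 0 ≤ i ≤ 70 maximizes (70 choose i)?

35

C(70,i) is maximized at i = 70/2 = 35.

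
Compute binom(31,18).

C(31,18) = C(31,13) by symmetry.
C(31,13) = (31·30·29·28·27·26·25·24·23·22·21·20·19) / 13! = 1284342188088960000 / 6227020800 = 206253075.

206253075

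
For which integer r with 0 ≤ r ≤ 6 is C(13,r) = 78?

C(13,r) increases on 0 ≤ r ≤ 6. C(13,1) = 13 and C(13,2) = 78, so r = 2.

2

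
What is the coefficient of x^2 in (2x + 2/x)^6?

General term: C(6,j)·(2x)^j·(2/x)^(6-j), with x-exponent 1j − 1(6−j) = 2j − 6.
Set 2j − 6 = 2: j = 4.
C(6,4) = 15; 2^4 = 16; 2^2 = 4.
Coefficient = 15 · 16 · 4 = 960.

960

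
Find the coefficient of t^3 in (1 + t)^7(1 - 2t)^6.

Coefficient of t^3 = Σ_{j} C(7,j)·1^j·C(6,3-j)·(-2)^(3-j) for j from 0 to 3.
= (-160) + 420 + (-252) + 35 = 43.

43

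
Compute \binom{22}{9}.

497420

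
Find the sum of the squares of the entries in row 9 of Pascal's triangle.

48620

By Vandermonde's identity, Σ C(9,i)² = C(18,9) = 48620.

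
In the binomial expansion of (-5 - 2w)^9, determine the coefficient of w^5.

The general term is C(9,j)·(-5)^j·(-2w)^(9-j); the w^5 term has j = 4.
C(9,4) = 126.
Coefficient = C(9,4) · (-5)^4 · (-2)^5 = 126 · 625 · (-32) = -2520000.

-2520000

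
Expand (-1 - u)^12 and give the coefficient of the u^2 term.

The general term is C(12,j)·(-1)^j·(-u)^(12-j); the u^2 term has j = 10.
C(12,10) = 66.
Coefficient = C(12,10) = 66.

66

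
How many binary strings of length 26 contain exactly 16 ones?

5311735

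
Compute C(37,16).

12875774670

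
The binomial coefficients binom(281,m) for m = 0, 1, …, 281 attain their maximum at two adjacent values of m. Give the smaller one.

For odd n = 281, C(281,m) peaks at m = (n−1)/2 and (n+1)/2; the smaller is 140.

140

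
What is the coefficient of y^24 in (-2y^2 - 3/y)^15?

General term: C(15,j)·(-2y^2)^j·(-3/y)^(15-j), with y-exponent 2j − 1(15−j) = 3j − 15.
Set 3j − 15 = 24: j = 13.
C(15,13) = 105; (-2)^13 = -8192; (-3)^2 = 9.
Coefficient = 105 · (-8192) · 9 = -7741440.

-7741440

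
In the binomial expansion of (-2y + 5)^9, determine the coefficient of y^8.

11520

The general term is C(9,j)·(-2y)^j·(5)^(9-j); the y^8 term has j = 8.
C(9,8) = 9.
Coefficient = C(9,8) · (-2)^8 · 5^1 = 9 · 256 · 5 = 11520.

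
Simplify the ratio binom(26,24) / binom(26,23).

1/8

C(n,k+1)/C(n,k) = (n−k)/(k+1) = (26−23)/(23+1) = 3/24 = 1/8.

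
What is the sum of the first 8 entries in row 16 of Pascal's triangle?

1 + 16 + 120 + 560 + 1820 + 4368 + 8008 + 11440 = 26333.

26333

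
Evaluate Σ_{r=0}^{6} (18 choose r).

1 + 18 + 153 + 816 + 3060 + 8568 + 18564 = 31180.

31180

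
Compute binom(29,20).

10015005

C(29,20) = C(29,9) by symmetry.
C(29,9) = (29·28·27·26·25·24·23·22·21) / 9! = 3634245014400 / 362880 = 10015005.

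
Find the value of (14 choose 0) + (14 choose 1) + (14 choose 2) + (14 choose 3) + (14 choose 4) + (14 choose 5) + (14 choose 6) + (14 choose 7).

9908

1 + 14 + 91 + 364 + 1001 + 2002 + 3003 + 3432 = 9908.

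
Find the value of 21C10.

352716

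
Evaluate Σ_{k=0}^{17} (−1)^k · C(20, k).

The partial alternating sum Σ_{k=0}^{17} (−1)^k C(20,k) = (−1)^17 C(19,17) = -171.

-171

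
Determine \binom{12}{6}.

924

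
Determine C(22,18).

7315

C(22,18) = C(22,4) by symmetry.
C(22,4) = (22·21·20·19) / 4! = 175560 / 24 = 7315.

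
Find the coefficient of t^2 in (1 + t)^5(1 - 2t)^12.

154

Coefficient of t^2 = Σ_{j} C(5,j)·1^j·C(12,2-j)·(-2)^(2-j) for j from 0 to 2.
= 264 + (-120) + 10 = 154.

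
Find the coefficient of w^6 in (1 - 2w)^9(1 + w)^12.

156

Coefficient of w^6 = Σ_{j} C(9,j)·(-2)^j·C(12,6-j)·1^(6-j) for j from 0 to 6.
= 924 + (-14256) + 71280 + (-147840) + 133056 + (-48384) + 5376 = 156.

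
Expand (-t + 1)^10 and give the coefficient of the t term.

-10

The general term is C(10,j)·(-t)^j·(1)^(10-j); the t^1 term has j = 1.
C(10,1) = 10.
Coefficient = C(10,1) · (-1)^1 = 10 · (-1) = -10.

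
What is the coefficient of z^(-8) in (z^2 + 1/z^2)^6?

General term: C(6,j)·(z^2)^j·(1/z^2)^(6-j), with z-exponent 2j − 2(6−j) = 4j − 12.
Set 4j − 12 = -8: j = 1.
C(6,1) = 6; 1^1 = 1; 1^5 = 1.
Coefficient = 6 · 1 · 1 = 6.

6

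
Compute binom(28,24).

20475

C(28,24) = C(28,4) by symmetry.
C(28,4) = (28·27·26·25) / 4! = 491400 / 24 = 20475.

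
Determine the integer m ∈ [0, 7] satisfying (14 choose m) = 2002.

5

C(14,m) increases on 0 ≤ m ≤ 7. C(14,4) = 1001 and C(14,5) = 2002, so m = 5.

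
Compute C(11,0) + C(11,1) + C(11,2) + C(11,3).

232

1 + 11 + 55 + 165 = 232.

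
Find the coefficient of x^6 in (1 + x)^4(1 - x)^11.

-11

Coefficient of x^6 = Σ_{j} C(4,j)·1^j·C(11,6-j)·(-1)^(6-j) for j from 0 to 4.
= 462 + (-1848) + 1980 + (-660) + 55 = -11.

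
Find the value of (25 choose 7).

C(25,7) = (25·24·23·22·21·20·19) / 7! = 2422728000 / 5040 = 480700.

480700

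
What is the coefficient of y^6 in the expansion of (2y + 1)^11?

29568

The general term is C(11,j)·(2y)^j·(1)^(11-j); the y^6 term has j = 6.
C(11,6) = 462.
Coefficient = C(11,6) · 2^6 = 462 · 64 = 29568.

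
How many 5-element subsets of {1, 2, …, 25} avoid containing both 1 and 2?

51359

All 5-subsets: C(25,5) = 53130. Those containing both fixed elements: C(23,3) = 1771.
53130 − 1771 = 51359.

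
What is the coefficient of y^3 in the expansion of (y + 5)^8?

175000

The general term is C(8,j)·(y)^j·(5)^(8-j); the y^3 term has j = 3.
C(8,3) = 56.
Coefficient = C(8,3) · 5^5 = 56 · 3125 = 175000.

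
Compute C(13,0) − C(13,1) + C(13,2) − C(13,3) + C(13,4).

495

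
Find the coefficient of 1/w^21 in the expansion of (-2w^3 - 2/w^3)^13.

General term: C(13,j)·(-2w^3)^j·(-2/w^3)^(13-j), with w-exponent 3j − 3(13−j) = 6j − 39.
Set 6j − 39 = -21: j = 3.
C(13,3) = 286; (-2)^3 = -8; (-2)^10 = 1024.
Coefficient = 286 · (-8) · 1024 = -2342912.

-2342912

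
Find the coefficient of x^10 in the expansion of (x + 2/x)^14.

364

General term: C(14,j)·(x)^j·(2/x)^(14-j), with x-exponent 1j − 1(14−j) = 2j − 14.
Set 2j − 14 = 10: j = 12.
C(14,12) = 91; 1^12 = 1; 2^2 = 4.
Coefficient = 91 · 1 · 4 = 364.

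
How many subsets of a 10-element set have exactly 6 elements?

210

Choose the 6 positions: C(10,6) = 210.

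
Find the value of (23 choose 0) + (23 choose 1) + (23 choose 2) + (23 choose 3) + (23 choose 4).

10903

1 + 23 + 253 + 1771 + 8855 = 10903.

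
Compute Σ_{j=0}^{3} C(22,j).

1 + 22 + 231 + 1540 = 1794.

1794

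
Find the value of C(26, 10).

C(26,10) = (26·25·24·23·22·21·20·19·18·17) / 10! = 19275223968000 / 3628800 = 5311735.

5311735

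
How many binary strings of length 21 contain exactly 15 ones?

54264

Choose the 15 positions: C(21,15) = 54264.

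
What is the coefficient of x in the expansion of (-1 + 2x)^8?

The general term is C(8,j)·(-1)^j·(2x)^(8-j); the x^1 term has j = 7.
C(8,7) = 8.
Coefficient = C(8,7) · (-1)^7 · 2^1 = 8 · (-1) · 2 = -16.

-16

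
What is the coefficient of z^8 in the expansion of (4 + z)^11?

The general term is C(11,j)·(4)^j·(z)^(11-j); the z^8 term has j = 3.
C(11,3) = 165.
Coefficient = C(11,3) · 4^3 = 165 · 64 = 10560.

10560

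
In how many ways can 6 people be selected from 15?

This is C(15,6) = 5005.

5005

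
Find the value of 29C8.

4292145

C(29,8) = (29·28·27·26·25·24·23·22) / 8! = 173059286400 / 40320 = 4292145.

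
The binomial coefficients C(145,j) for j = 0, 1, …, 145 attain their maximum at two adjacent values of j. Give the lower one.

72

For odd n = 145, C(145,j) peaks at j = (n−1)/2 and (n+1)/2; the lower is 72.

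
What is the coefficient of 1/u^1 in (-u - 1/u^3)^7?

General term: C(7,j)·(-u)^j·(-1/u^3)^(7-j), with u-exponent 1j − 3(7−j) = 4j − 21.
Set 4j − 21 = -1: j = 5.
C(7,5) = 21; (-1)^5 = -1; (-1)^2 = 1.
Coefficient = 21 · (-1) · 1 = -21.

-21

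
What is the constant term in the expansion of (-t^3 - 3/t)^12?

General term: C(12,j)·(-t^3)^j·(-3/t)^(12-j), with t-exponent 3j − 1(12−j) = 4j − 12.
Set 4j − 12 = 0: j = 3.
C(12,3) = 220; (-1)^3 = -1; (-3)^9 = -19683.
Coefficient = 220 · (-1) · (-19683) = 4330260.

4330260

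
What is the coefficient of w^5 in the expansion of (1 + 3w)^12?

The general term is C(12,j)·(1)^j·(3w)^(12-j); the w^5 term has j = 7.
C(12,7) = 792.
Coefficient = C(12,7) · 3^5 = 792 · 243 = 192456.

192456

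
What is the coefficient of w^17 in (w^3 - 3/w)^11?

General term: C(11,j)·(w^3)^j·(-3/w)^(11-j), with w-exponent 3j − 1(11−j) = 4j − 11.
Set 4j − 11 = 17: j = 7.
C(11,7) = 330; 1^7 = 1; (-3)^4 = 81.
Coefficient = 330 · 1 · 81 = 26730.

26730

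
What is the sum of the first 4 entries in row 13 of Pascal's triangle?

378

1 + 13 + 78 + 286 = 378.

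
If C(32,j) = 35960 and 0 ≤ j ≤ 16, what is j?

4

C(32,j) increases on 0 ≤ j ≤ 16. C(32,3) = 4960 and C(32,4) = 35960, so j = 4.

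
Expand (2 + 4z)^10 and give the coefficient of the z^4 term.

3440640

The general term is C(10,j)·(2)^j·(4z)^(10-j); the z^4 term has j = 6.
C(10,6) = 210.
Coefficient = C(10,6) · 2^6 · 4^4 = 210 · 64 · 256 = 3440640.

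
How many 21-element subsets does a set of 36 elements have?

C(36,21) = C(36,15) by symmetry.
C(36,15) = (36·35·34·33·32·31·30·29·28·27·26·25·24·23·22) / 15! = 7281003461233582080000 / 1307674368000 = 5567902560.

5567902560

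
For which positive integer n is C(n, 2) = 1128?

48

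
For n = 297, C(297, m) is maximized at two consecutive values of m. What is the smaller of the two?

For odd n = 297, C(297,m) peaks at m = (n−1)/2 and (n+1)/2; the smaller is 148.

148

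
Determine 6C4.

C(6,4) = C(6,2) by symmetry.
C(6,2) = (6·5) / 2! = 30 / 2 = 15.

15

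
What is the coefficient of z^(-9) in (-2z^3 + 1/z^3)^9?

General term: C(9,j)·(-2z^3)^j·(1/z^3)^(9-j), with z-exponent 3j − 3(9−j) = 6j − 27.
Set 6j − 27 = -9: j = 3.
C(9,3) = 84; (-2)^3 = -8; 1^6 = 1.
Coefficient = 84 · (-8) · 1 = -672.

-672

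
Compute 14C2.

C(14,2) = (14·13) / 2! = 182 / 2 = 91.

91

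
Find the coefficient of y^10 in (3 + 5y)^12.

The general term is C(12,j)·(3)^j·(5y)^(12-j); the y^10 term has j = 2.
C(12,2) = 66.
Coefficient = C(12,2) · 3^2 · 5^10 = 66 · 9 · 9765625 = 5800781250.

5800781250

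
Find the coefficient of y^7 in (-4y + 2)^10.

-15728640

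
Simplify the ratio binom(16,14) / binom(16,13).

3/14

C(n,k+1)/C(n,k) = (n−k)/(k+1) = (16−13)/(13+1) = 3/14.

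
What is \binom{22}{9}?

497420

C(22,9) = (22·21·20·19·18·17·16·15·14) / 9! = 180503769600 / 362880 = 497420.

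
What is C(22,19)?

1540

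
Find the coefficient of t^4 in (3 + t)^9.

The general term is C(9,j)·(3)^j·(t)^(9-j); the t^4 term has j = 5.
C(9,5) = 126.
Coefficient = C(9,5) · 3^5 = 126 · 243 = 30618.

30618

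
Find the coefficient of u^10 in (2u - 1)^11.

The general term is C(11,j)·(2u)^j·(-1)^(11-j); the u^10 term has j = 10.
C(11,10) = 11.
Coefficient = C(11,10) · 2^10 · (-1)^1 = 11 · 1024 · (-1) = -11264.

-11264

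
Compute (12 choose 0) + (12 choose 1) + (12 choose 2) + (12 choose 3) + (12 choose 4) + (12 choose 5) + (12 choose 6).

2510

1 + 12 + 66 + 220 + 495 + 792 + 924 = 2510.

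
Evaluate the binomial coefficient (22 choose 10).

646646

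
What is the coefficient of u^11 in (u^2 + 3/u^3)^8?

General term: C(8,j)·(u^2)^j·(3/u^3)^(8-j), with u-exponent 2j − 3(8−j) = 5j − 24.
Set 5j − 24 = 11: j = 7.
C(8,7) = 8; 1^7 = 1; 3^1 = 3.
Coefficient = 8 · 1 · 3 = 24.

24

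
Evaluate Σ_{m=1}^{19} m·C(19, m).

4980736

Since m·C(19,m) = 19·C(18,m−1), the sum is 19·2^18 = 19·262144 = 4980736.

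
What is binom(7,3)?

35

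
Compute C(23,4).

C(23,4) = (23·22·21·20) / 4! = 212520 / 24 = 8855.

8855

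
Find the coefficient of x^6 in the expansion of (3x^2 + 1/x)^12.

673596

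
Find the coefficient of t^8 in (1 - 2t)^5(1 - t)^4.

208

Coefficient of t^8 = Σ_{j} C(5,j)·(-2)^j·C(4,8-j)·(-1)^(8-j) for j from 4 to 5.
= 80 + 128 = 208.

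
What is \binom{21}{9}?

C(21,9) = (21·20·19·18·17·16·15·14·13) / 9! = 106661318400 / 362880 = 293930.

293930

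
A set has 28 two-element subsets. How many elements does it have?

8

n(n−1)/2 = 28 ⇒ n(n−1) = 56. Since 8·7 = 56, n = 8.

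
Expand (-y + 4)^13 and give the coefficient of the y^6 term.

28114944

The general term is C(13,j)·(-y)^j·(4)^(13-j); the y^6 term has j = 6.
C(13,6) = 1716.
Coefficient = C(13,6) · 4^7 = 1716 · 16384 = 28114944.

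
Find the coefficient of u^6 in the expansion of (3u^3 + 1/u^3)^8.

General term: C(8,j)·(3u^3)^j·(1/u^3)^(8-j), with u-exponent 3j − 3(8−j) = 6j − 24.
Set 6j − 24 = 6: j = 5.
C(8,5) = 56; 3^5 = 243; 1^3 = 1.
Coefficient = 56 · 243 · 1 = 13608.

13608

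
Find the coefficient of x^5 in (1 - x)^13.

The general term is C(13,j)·(1)^j·(-x)^(13-j); the x^5 term has j = 8.
C(13,8) = 1287.
Coefficient = C(13,8) · (-1)^5 = 1287 · (-1) = -1287.

-1287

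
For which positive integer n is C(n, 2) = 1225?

50

n(n−1)/2 = 1225 ⇒ n(n−1) = 2450. Since 50·49 = 2450, n = 50.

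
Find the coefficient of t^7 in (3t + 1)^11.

The general term is C(11,j)·(3t)^j·(1)^(11-j); the t^7 term has j = 7.
C(11,7) = 330.
Coefficient = C(11,7) · 3^7 = 330 · 2187 = 721710.

721710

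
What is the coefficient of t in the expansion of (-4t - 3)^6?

5832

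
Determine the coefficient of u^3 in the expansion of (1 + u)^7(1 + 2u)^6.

867

Coefficient of u^3 = Σ_{j} C(7,j)·1^j·C(6,3-j)·2^(3-j) for j from 0 to 3.
= 160 + 420 + 252 + 35 = 867.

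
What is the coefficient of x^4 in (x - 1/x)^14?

-2002

General term: C(14,j)·(x)^j·(-1/x)^(14-j), with x-exponent 1j − 1(14−j) = 2j − 14.
Set 2j − 14 = 4: j = 9.
C(14,9) = 2002; 1^9 = 1; (-1)^5 = -1.
Coefficient = 2002 · 1 · (-1) = -2002.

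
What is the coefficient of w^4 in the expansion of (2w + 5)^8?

The general term is C(8,j)·(2w)^j·(5)^(8-j); the w^4 term has j = 4.
C(8,4) = 70.
Coefficient = C(8,4) · 2^4 · 5^4 = 70 · 16 · 625 = 700000.

700000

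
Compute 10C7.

120

C(10,7) = C(10,3) by symmetry.
C(10,3) = (10·9·8) / 3! = 720 / 6 = 120.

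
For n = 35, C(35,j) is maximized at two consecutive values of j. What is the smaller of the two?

For odd n = 35, C(35,j) peaks at j = (n−1)/2 and (n+1)/2; the smaller is 17.

17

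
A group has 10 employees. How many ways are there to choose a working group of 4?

210

This is C(10,4) = 210.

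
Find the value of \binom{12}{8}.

C(12,8) = C(12,4) by symmetry.
C(12,4) = (12·11·10·9) / 4! = 11880 / 24 = 495.

495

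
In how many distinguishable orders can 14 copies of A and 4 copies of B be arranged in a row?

3060

Choose positions for the A's: C(18,14) = 3060.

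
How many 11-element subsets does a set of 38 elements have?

1203322288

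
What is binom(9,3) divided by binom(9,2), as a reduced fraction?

7/3

C(n,k+1)/C(n,k) = (n−k)/(k+1) = (9−2)/(2+1) = 7/3.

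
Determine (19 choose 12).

50388

C(19,12) = C(19,7) by symmetry.
C(19,7) = (19·18·17·16·15·14·13) / 7! = 253955520 / 5040 = 50388.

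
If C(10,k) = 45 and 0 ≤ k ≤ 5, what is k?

C(10,k) increases on 0 ≤ k ≤ 5. C(10,1) = 10 and C(10,2) = 45, so k = 2.

2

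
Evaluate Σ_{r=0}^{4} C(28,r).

1 + 28 + 378 + 3276 + 20475 = 24158.

24158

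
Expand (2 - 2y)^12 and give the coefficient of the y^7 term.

The general term is C(12,j)·(2)^j·(-2y)^(12-j); the y^7 term has j = 5.
C(12,5) = 792.
Coefficient = C(12,5) · 2^5 · (-2)^7 = 792 · 32 · (-128) = -3244032.

-3244032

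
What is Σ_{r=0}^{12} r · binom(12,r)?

24576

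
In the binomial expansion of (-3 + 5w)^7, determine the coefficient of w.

The general term is C(7,j)·(-3)^j·(5w)^(7-j); the w^1 term has j = 6.
C(7,6) = 7.
Coefficient = C(7,6) · (-3)^6 · 5^1 = 7 · 729 · 5 = 25515.

25515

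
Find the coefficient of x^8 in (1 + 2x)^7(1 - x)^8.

Coefficient of x^8 = Σ_{j} C(7,j)·2^j·C(8,8-j)·(-1)^(8-j) for j from 0 to 7.
= 1 + (-112) + 2352 + (-15680) + 39200 + (-37632) + 12544 + (-1024) = -351.

-351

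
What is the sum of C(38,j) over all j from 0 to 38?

274877906944

Setting x = 1 in (1+x)^38 gives Σ C(38,j) = 2^38 = 274877906944.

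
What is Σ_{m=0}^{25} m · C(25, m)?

Since m·C(25,m) = 25·C(24,m−1), the sum is 25·2^24 = 25·16777216 = 419430400.

419430400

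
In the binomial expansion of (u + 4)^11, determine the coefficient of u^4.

5406720

The general term is C(11,j)·(u)^j·(4)^(11-j); the u^4 term has j = 4.
C(11,4) = 330.
Coefficient = C(11,4) · 4^7 = 330 · 16384 = 5406720.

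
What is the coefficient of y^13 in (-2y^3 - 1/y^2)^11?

-42240

General term: C(11,j)·(-2y^3)^j·(-1/y^2)^(11-j), with y-exponent 3j − 2(11−j) = 5j − 22.
Set 5j − 22 = 13: j = 7.
C(11,7) = 330; (-2)^7 = -128; (-1)^4 = 1.
Coefficient = 330 · (-128) · 1 = -42240.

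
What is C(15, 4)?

C(15,4) = (15·14·13·12) / 4! = 32760 / 24 = 1365.

1365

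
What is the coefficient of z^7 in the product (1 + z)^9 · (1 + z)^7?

11440

(1 + z)^9(1 + z)^7 = (1 + z)^16, so the coefficient of z^7 is C(16,7)·1^7 = 11440·1 = 11440.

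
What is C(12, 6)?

924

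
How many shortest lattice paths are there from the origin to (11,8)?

75582

Each path is a sequence of 19 steps with 11 rights: C(19,11) = 75582.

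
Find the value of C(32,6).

906192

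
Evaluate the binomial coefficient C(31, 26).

169911

C(31,26) = C(31,5) by symmetry.
C(31,5) = (31·30·29·28·27) / 5! = 20389320 / 120 = 169911.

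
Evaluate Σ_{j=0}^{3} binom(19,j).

1160

1 + 19 + 171 + 969 = 1160.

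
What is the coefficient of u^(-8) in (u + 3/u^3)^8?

General term: C(8,j)·(u)^j·(3/u^3)^(8-j), with u-exponent 1j − 3(8−j) = 4j − 24.
Set 4j − 24 = -8: j = 4.
C(8,4) = 70; 1^4 = 1; 3^4 = 81.
Coefficient = 70 · 1 · 81 = 5670.

5670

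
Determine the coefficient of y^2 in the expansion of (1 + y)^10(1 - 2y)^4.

-11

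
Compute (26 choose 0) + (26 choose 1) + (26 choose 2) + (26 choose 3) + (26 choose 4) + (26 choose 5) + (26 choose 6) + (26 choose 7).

1 + 26 + 325 + 2600 + 14950 + 65780 + 230230 + 657800 = 971712.

971712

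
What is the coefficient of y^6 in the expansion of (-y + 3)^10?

The general term is C(10,j)·(-y)^j·(3)^(10-j); the y^6 term has j = 6.
C(10,6) = 210.
Coefficient = C(10,6) · 3^4 = 210 · 81 = 17010.

17010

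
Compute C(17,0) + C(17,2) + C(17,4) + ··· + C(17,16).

Even-r terms of row 17 sum to 2^16 = 65536.

65536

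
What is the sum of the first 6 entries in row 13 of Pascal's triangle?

2380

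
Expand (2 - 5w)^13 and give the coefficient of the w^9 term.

The general term is C(13,j)·(2)^j·(-5w)^(13-j); the w^9 term has j = 4.
C(13,4) = 715.
Coefficient = C(13,4) · 2^4 · (-5)^9 = 715 · 16 · (-1953125) = -22343750000.

-22343750000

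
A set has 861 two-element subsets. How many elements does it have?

42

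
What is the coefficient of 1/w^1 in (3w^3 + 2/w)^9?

41472

General term: C(9,j)·(3w^3)^j·(2/w)^(9-j), with w-exponent 3j − 1(9−j) = 4j − 9.
Set 4j − 9 = -1: j = 2.
C(9,2) = 36; 3^2 = 9; 2^7 = 128.
Coefficient = 36 · 9 · 128 = 41472.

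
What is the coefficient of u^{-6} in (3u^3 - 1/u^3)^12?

-192456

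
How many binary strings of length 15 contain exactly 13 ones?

Choose the 13 positions: C(15,13) = 105.

105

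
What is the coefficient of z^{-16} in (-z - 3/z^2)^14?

59108049

General term: C(14,j)·(-z)^j·(-3/z^2)^(14-j), with z-exponent 1j − 2(14−j) = 3j − 28.
Set 3j − 28 = -16: j = 4.
C(14,4) = 1001; (-1)^4 = 1; (-3)^10 = 59049.
Coefficient = 1001 · 1 · 59049 = 59108049.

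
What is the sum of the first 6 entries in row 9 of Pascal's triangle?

1 + 9 + 36 + 84 + 126 + 126 = 382.

382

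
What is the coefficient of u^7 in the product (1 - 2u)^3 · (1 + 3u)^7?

10125

Coefficient of u^7 = Σ_{j} C(3,j)·(-2)^j·C(7,7-j)·3^(7-j) for j from 0 to 3.
= 2187 + (-30618) + 61236 + (-22680) = 10125.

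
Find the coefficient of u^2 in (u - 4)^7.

The general term is C(7,j)·(u)^j·(-4)^(7-j); the u^2 term has j = 2.
C(7,2) = 21.
Coefficient = C(7,2) · (-4)^5 = 21 · (-1024) = -21504.

-21504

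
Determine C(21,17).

5985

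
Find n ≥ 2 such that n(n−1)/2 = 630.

36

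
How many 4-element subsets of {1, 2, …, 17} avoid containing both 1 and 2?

2275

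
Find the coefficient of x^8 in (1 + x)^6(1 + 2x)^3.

Coefficient of x^8 = Σ_{j} C(6,j)·1^j·C(3,8-j)·2^(8-j) for j from 5 to 6.
= 48 + 12 = 60.

60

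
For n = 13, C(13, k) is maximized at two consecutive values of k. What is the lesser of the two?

6

For odd n = 13, C(13,k) peaks at k = (n−1)/2 and (n+1)/2; the lesser is 6.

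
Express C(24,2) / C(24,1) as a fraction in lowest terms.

23/2

C(n,k+1)/C(n,k) = (n−k)/(k+1) = (24−1)/(1+1) = 23/2.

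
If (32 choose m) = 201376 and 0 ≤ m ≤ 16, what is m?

5

C(32,m) increases on 0 ≤ m ≤ 16. C(32,4) = 35960 and C(32,5) = 201376, so m = 5.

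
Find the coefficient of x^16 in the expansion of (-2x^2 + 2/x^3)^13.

General term: C(13,j)·(-2x^2)^j·(2/x^3)^(13-j), with x-exponent 2j − 3(13−j) = 5j − 39.
Set 5j − 39 = 16: j = 11.
C(13,11) = 78; (-2)^11 = -2048; 2^2 = 4.
Coefficient = 78 · (-2048) · 4 = -638976.

-638976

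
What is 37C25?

1852482996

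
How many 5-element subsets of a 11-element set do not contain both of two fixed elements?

378

All 5-subsets: C(11,5) = 462. Those containing both fixed elements: C(9,3) = 84.
462 − 84 = 378.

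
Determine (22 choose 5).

C(22,5) = (22·21·20·19·18) / 5! = 3160080 / 120 = 26334.

26334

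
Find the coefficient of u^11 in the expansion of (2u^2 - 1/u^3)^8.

-1024

General term: C(8,j)·(2u^2)^j·(-1/u^3)^(8-j), with u-exponent 2j − 3(8−j) = 5j − 24.
Set 5j − 24 = 11: j = 7.
C(8,7) = 8; 2^7 = 128; (-1)^1 = -1.
Coefficient = 8 · 128 · (-1) = -1024.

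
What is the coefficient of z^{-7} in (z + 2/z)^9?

General term: C(9,j)·(z)^j·(2/z)^(9-j), with z-exponent 1j − 1(9−j) = 2j − 9.
Set 2j − 9 = -7: j = 1.
C(9,1) = 9; 1^1 = 1; 2^8 = 256.
Coefficient = 9 · 1 · 256 = 2304.

2304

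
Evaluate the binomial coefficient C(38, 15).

C(38,15) = (38·37·36·35·34·33·32·31·30·29·28·27·26·25·24) / 15! = 20231404874494894080000 / 1307674368000 = 15471286560.

15471286560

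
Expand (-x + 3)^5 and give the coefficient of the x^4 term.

15

The general term is C(5,j)·(-x)^j·(3)^(5-j); the x^4 term has j = 4.
C(5,4) = 5.
Coefficient = C(5,4) · 3^1 = 5 · 3 = 15.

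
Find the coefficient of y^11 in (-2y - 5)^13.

-3993600

The general term is C(13,j)·(-2y)^j·(-5)^(13-j); the y^11 term has j = 11.
C(13,11) = 78.
Coefficient = C(13,11) · (-2)^11 · (-5)^2 = 78 · (-2048) · 25 = -3993600.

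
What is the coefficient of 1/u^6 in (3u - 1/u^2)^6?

135

General term: C(6,j)·(3u)^j·(-1/u^2)^(6-j), with u-exponent 1j − 2(6−j) = 3j − 12.
Set 3j − 12 = -6: j = 2.
C(6,2) = 15; 3^2 = 9; (-1)^4 = 1.
Coefficient = 15 · 9 · 1 = 135.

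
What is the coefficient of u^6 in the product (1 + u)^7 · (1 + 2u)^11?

298305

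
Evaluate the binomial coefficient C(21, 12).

C(21,12) = C(21,9) by symmetry.
C(21,9) = (21·20·19·18·17·16·15·14·13) / 9! = 106661318400 / 362880 = 293930.

293930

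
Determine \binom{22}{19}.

C(22,19) = C(22,3) by symmetry.
C(22,3) = (22·21·20) / 3! = 9240 / 6 = 1540.

1540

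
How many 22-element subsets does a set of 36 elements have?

C(36,22) = C(36,14) by symmetry.
C(36,14) = (36·35·34·33·32·31·30·29·28·27·26·25·24·23) / 14! = 330954702783344640000 / 87178291200 = 3796297200.

3796297200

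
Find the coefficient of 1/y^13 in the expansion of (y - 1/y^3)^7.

General term: C(7,j)·(y)^j·(-1/y^3)^(7-j), with y-exponent 1j − 3(7−j) = 4j − 21.
Set 4j − 21 = -13: j = 2.
C(7,2) = 21; 1^2 = 1; (-1)^5 = -1.
Coefficient = 21 · 1 · (-1) = -21.

-21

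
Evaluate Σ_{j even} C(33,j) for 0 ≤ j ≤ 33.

Half of (1+1)^33 + (1−1)^33 gives the even-index sum: 2^32 = 4294967296.

4294967296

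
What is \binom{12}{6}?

C(12,6) = (12·11·10·9·8·7) / 6! = 665280 / 720 = 924.

924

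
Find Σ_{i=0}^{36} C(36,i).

68719476736

The entries of row 36 sum to 2^36 = 68719476736.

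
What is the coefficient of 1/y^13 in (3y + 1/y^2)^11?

4455

General term: C(11,j)·(3y)^j·(1/y^2)^(11-j), with y-exponent 1j − 2(11−j) = 3j − 22.
Set 3j − 22 = -13: j = 3.
C(11,3) = 165; 3^3 = 27; 1^8 = 1.
Coefficient = 165 · 27 · 1 = 4455.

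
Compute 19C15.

3876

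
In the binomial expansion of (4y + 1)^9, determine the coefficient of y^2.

The general term is C(9,j)·(4y)^j·(1)^(9-j); the y^2 term has j = 2.
C(9,2) = 36.
Coefficient = C(9,2) · 4^2 = 36 · 16 = 576.

576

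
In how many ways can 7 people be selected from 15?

6435

This is C(15,7) = 6435.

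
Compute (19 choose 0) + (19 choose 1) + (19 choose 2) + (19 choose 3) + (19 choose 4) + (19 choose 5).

16664

1 + 19 + 171 + 969 + 3876 + 11628 = 16664.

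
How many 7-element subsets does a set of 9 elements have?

36

C(9,7) = C(9,2) by symmetry.
C(9,2) = (9·8) / 2! = 72 / 2 = 36.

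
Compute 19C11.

75582

C(19,11) = C(19,8) by symmetry.
C(19,8) = (19·18·17·16·15·14·13·12) / 8! = 3047466240 / 40320 = 75582.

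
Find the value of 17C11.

C(17,11) = C(17,6) by symmetry.
C(17,6) = (17·16·15·14·13·12) / 6! = 8910720 / 720 = 12376.

12376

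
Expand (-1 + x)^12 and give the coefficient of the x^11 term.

The general term is C(12,j)·(-1)^j·(x)^(12-j); the x^11 term has j = 1.
C(12,1) = 12.
Coefficient = C(12,1) · (-1)^1 = 12 · (-1) = -12.

-12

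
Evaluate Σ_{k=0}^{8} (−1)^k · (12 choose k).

The partial alternating sum Σ_{k=0}^{8} (−1)^k C(12,k) = (−1)^8 C(11,8) = 165.

165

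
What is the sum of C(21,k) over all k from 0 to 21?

2097152

Setting x = 1 in (1+x)^21 gives Σ C(21,k) = 2^21 = 2097152.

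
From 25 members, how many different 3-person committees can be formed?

This is C(25,3) = 2300.

2300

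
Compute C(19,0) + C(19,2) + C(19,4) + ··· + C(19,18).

262144

Even-k terms of row 19 sum to 2^18 = 262144.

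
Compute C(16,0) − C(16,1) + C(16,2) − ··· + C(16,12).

455

The partial alternating sum Σ_{k=0}^{12} (−1)^k C(16,k) = (−1)^12 C(15,12) = 455.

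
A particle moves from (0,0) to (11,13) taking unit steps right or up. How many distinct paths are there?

Each path is a sequence of 24 steps with 11 rights: C(24,11) = 2496144.

2496144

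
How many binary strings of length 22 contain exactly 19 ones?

1540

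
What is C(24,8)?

735471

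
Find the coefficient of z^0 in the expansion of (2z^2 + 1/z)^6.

General term: C(6,j)·(2z^2)^j·(1/z)^(6-j), with z-exponent 2j − 1(6−j) = 3j − 6.
Set 3j − 6 = 0: j = 2.
C(6,2) = 15; 2^2 = 4; 1^4 = 1.
Coefficient = 15 · 4 · 1 = 60.

60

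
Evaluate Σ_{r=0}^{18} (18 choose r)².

By Vandermonde's identity, Σ C(18,r)² = C(36,18) = 9075135300.

9075135300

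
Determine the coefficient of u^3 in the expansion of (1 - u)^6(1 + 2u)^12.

516

Coefficient of u^3 = Σ_{j} C(6,j)·(-1)^j·C(12,3-j)·2^(3-j) for j from 0 to 3.
= 1760 + (-1584) + 360 + (-20) = 516.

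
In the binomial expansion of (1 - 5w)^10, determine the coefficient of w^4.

The general term is C(10,j)·(1)^j·(-5w)^(10-j); the w^4 term has j = 6.
C(10,6) = 210.
Coefficient = C(10,6) · (-5)^4 = 210 · 625 = 131250.

131250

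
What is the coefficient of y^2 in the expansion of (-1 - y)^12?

66

The general term is C(12,j)·(-1)^j·(-y)^(12-j); the y^2 term has j = 10.
C(12,10) = 66.
Coefficient = C(12,10) = 66.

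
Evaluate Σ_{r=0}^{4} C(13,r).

1093

1 + 13 + 78 + 286 + 715 = 1093.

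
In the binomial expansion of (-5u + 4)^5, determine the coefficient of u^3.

The general term is C(5,j)·(-5u)^j·(4)^(5-j); the u^3 term has j = 3.
C(5,3) = 10.
Coefficient = C(5,3) · (-5)^3 · 4^2 = 10 · (-125) · 16 = -20000.

-20000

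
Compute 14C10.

1001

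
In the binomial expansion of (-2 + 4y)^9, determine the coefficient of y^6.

-2752512

The general term is C(9,j)·(-2)^j·(4y)^(9-j); the y^6 term has j = 3.
C(9,3) = 84.
Coefficient = C(9,3) · (-2)^3 · 4^6 = 84 · (-8) · 4096 = -2752512.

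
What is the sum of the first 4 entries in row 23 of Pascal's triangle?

2048

1 + 23 + 253 + 1771 = 2048.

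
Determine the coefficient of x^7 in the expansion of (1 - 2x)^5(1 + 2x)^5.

0

Coefficient of x^7 = Σ_{j} C(5,j)·(-2)^j·C(5,7-j)·2^(7-j) for j from 2 to 5.
= 1280 + (-6400) + 6400 + (-1280) = 0.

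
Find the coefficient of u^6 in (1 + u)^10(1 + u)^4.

(1 + u)^10(1 + u)^4 = (1 + u)^14, so the coefficient of u^6 is C(14,6)·1^6 = 3003·1 = 3003.

3003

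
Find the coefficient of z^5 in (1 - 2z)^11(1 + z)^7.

1407

Coefficient of z^5 = Σ_{j} C(11,j)·(-2)^j·C(7,5-j)·1^(5-j) for j from 0 to 5.
= 21 + (-770) + 7700 + (-27720) + 36960 + (-14784) = 1407.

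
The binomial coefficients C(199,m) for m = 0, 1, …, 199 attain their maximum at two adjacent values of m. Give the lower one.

For odd n = 199, C(199,m) peaks at m = (n−1)/2 and (n+1)/2; the lower is 99.

99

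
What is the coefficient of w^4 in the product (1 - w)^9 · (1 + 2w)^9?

Coefficient of w^4 = Σ_{j} C(9,j)·(-1)^j·C(9,4-j)·2^(4-j) for j from 0 to 4.
= 2016 + (-6048) + 5184 + (-1512) + 126 = -234.

-234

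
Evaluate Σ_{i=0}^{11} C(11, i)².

705432

By Vandermonde's identity, Σ C(11,i)² = C(22,11) = 705432.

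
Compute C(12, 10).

66

C(12,10) = C(12,2) by symmetry.
C(12,2) = (12·11) / 2! = 132 / 2 = 66.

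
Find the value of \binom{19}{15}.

3876

C(19,15) = C(19,4) by symmetry.
C(19,4) = (19·18·17·16) / 4! = 93024 / 24 = 3876.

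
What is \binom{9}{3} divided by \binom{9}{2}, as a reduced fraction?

7/3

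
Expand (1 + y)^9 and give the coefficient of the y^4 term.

126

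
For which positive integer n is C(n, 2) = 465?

31

n(n−1)/2 = 465 ⇒ n(n−1) = 930. Since 31·30 = 930, n = 31.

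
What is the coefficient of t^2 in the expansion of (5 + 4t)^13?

60937500000

The general term is C(13,j)·(5)^j·(4t)^(13-j); the t^2 term has j = 11.
C(13,11) = 78.
Coefficient = C(13,11) · 5^11 · 4^2 = 78 · 48828125 · 16 = 60937500000.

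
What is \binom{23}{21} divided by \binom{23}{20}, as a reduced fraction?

1/7

C(n,k+1)/C(n,k) = (n−k)/(k+1) = (23−20)/(20+1) = 3/21 = 1/7.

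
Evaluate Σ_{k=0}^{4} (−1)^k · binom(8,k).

The partial alternating sum Σ_{k=0}^{4} (−1)^k C(8,k) = (−1)^4 C(7,4) = 35.

35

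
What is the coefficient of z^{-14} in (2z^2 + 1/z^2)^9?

18

General term: C(9,j)·(2z^2)^j·(1/z^2)^(9-j), with z-exponent 2j − 2(9−j) = 4j − 18.
Set 4j − 18 = -14: j = 1.
C(9,1) = 9; 2^1 = 2; 1^8 = 1.
Coefficient = 9 · 2 · 1 = 18.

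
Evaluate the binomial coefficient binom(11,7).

C(11,7) = C(11,4) by symmetry.
C(11,4) = (11·10·9·8) / 4! = 7920 / 24 = 330.

330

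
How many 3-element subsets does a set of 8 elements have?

56

C(8,3) = (8·7·6) / 3! = 336 / 6 = 56.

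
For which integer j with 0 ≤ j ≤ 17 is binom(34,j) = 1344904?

C(34,j) increases on 0 ≤ j ≤ 17. C(34,5) = 278256 and C(34,6) = 1344904, so j = 6.

6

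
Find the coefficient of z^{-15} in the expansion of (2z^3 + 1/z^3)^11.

General term: C(11,j)·(2z^3)^j·(1/z^3)^(11-j), with z-exponent 3j − 3(11−j) = 6j − 33.
Set 6j − 33 = -15: j = 3.
C(11,3) = 165; 2^3 = 8; 1^8 = 1.
Coefficient = 165 · 8 · 1 = 1320.

1320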